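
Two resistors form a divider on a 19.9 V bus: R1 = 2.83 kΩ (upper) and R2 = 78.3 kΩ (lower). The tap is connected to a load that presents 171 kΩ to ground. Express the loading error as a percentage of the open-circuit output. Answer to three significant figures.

The divider's output (Thévenin) resistance is R1‖R2 = 2.731 kΩ.
Fractional drop under load = R_th/(R_th + R_L) = 2.731 / (2.731 + 171) = 0.01572.
So the output falls by 1.57 %.

1.57 %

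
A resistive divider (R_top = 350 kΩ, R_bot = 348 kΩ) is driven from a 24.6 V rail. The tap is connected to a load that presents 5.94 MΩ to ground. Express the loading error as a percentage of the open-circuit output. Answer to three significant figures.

The divider's output (Thévenin) resistance is R_top‖R_bot = 174.5 kΩ.
Fractional drop under load = R_th/(R_th + R_L) = 174.5 / (174.5 + 5940) = 0.02854.
So the output falls by 2.85 %.

2.85 %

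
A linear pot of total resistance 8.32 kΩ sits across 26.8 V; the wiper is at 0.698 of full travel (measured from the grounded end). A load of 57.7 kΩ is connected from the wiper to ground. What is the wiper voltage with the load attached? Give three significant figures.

V ≈ 18.2 V

The wiper splits the pot into (1−α)R = 2.513 kΩ above and αR = 5.807 kΩ below.
Lower section ‖ load = 5.276 kΩ.
V_wiper = 26.8 × 5.276/(2.513 + 5.276) = 18.2 V.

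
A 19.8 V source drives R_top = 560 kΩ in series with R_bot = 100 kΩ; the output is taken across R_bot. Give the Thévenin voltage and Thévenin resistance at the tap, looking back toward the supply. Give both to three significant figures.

V_th = 3.00 V, R_th = 84.8 kΩ

V_th is the open-circuit tap voltage: 19.8 × 100/(560 + 100) = 3.00 V.
With the supply zeroed, R_top and R_bot appear in parallel from the tap: R_th = R_top‖R_bot = (560 × 100)/660.0 = 84.8 kΩ.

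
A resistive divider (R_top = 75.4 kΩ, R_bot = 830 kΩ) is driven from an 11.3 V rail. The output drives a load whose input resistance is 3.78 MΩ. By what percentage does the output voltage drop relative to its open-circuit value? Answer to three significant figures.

The divider's output (Thévenin) resistance is R_top‖R_bot = 69.12 kΩ.
Fractional drop under load = R_th/(R_th + R_L) = 69.12 / (69.12 + 3780) = 0.01796.
So the output falls by 1.80 %.

1.80 %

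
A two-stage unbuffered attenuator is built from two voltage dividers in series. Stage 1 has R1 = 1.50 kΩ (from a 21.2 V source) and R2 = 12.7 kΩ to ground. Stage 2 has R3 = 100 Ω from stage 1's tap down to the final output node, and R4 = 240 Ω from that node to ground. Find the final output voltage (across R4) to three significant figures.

V_out ≈ 2.71 V

Stage 2 presents R3+R4 = 340.0 Ω as a load on stage 1's tap.
Stage 1's lower leg becomes R2‖(R3+R4) = 331.1 Ω, so V_mid = 21.2 × 331.1/1831 = 3.834 V.
Stage 2 is itself unloaded: V_out = V_mid × R4/(R3+R4) = 3.834 × 240/340.0 = 2.71 V.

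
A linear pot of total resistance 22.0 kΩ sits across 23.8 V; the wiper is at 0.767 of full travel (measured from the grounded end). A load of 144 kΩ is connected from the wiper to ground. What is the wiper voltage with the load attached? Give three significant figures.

V ≈ 17.8 V

The wiper splits the pot into (1−α)R = 5.126 kΩ above and αR = 16.87 kΩ below.
Lower section ‖ load = 15.10 kΩ.
V_wiper = 23.8 × 15.10/(5.126 + 15.10) = 17.8 V.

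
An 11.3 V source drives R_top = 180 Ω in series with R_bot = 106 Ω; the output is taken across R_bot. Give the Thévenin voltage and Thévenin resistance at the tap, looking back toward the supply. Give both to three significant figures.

V_th is the open-circuit tap voltage: 11.3 × 106/(180 + 106) = 4.19 V.
With the supply zeroed, R_top and R_bot appear in parallel from the tap: R_th = R_top‖R_bot = (180 × 106)/286.0 = 66.7 Ω.

V_th = 4.19 V, R_th = 66.7 Ω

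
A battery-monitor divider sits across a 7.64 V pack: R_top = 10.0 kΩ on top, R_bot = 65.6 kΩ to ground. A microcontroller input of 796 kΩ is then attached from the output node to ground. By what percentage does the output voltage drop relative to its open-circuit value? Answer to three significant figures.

The divider's output (Thévenin) resistance is R_top‖R_bot = 8.677 kΩ.
Fractional drop under load = R_th/(R_th + R_L) = 8.677 / (8.677 + 796) = 0.01078.
So the output falls by 1.08 %.

1.08 %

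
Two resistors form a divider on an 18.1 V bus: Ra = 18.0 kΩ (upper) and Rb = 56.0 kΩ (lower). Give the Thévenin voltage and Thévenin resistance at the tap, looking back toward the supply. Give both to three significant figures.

V_th = 13.7 V, R_th = 13.6 kΩ

V_th is the open-circuit tap voltage: 18.1 × 56.0/(18.0 + 56.0) = 13.7 V.
With the supply zeroed, Ra and Rb appear in parallel from the tap: R_th = Ra‖Rb = (18.0 × 56.0)/74.00 = 13.6 kΩ.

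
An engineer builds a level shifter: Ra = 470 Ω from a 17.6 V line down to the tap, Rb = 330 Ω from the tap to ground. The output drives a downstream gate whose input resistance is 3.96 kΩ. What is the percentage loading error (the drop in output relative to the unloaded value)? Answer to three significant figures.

The divider's output (Thévenin) resistance is Ra‖Rb = 193.9 Ω.
Fractional drop under load = R_th/(R_th + R_L) = 193.9 / (193.9 + 3960) = 0.04667.
So the output falls by 4.67 %.

4.67 %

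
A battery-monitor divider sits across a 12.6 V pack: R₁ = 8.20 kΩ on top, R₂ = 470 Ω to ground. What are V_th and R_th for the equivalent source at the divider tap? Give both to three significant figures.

V_th is the open-circuit tap voltage: 12.6 × 470/(8200 + 470) = 0.683 V.
With the supply zeroed, R₁ and R₂ appear in parallel from the tap: R_th = R₁‖R₂ = (8200 × 470)/8670 = 445 Ω.

V_th = 0.683 V, R_th = 445 Ω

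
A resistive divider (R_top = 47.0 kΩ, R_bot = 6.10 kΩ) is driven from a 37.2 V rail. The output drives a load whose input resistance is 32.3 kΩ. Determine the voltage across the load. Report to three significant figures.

V_out ≈ 3.66 V

The load sits in parallel with R_bot: R_bot‖R_L = (6.10 × 32.3) / (6.10 + 32.3) = 5.131 kΩ.
V_out = 37.2 × 5.131 / (47.0 + 5.131) = 37.2 × 5.131/52.13 = 3.66 V.
(Unloaded it would have been 4.27 V.)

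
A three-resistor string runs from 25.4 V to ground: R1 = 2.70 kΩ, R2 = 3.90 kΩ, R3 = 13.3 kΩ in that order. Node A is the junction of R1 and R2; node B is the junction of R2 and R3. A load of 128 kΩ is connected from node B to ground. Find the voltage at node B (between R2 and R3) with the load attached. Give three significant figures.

At node B, R3 is in parallel with the load: R3‖R_L = 12.05 kΩ.
Below node A the resistance is R2 + (R3‖R_L) = 15.95 kΩ, so V_A = 25.4 × 15.95/18.65 = 21.72 V.
Then V_B = V_A × (R3‖R_L)/(R2 + R3‖R_L) = 21.72 × 12.05/15.95 = 16.4 V.

V ≈ 16.4 V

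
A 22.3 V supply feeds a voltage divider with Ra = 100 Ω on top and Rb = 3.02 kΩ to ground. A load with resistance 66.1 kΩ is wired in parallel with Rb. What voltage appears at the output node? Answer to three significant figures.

V_out ≈ 21.6 V

The load sits in parallel with Rb: Rb‖R_L = (3020 × 66100) / (3020 + 66100) = 2888 Ω.
V_out = 22.3 × 2888 / (100 + 2888) = 22.3 × 2888/2988 = 21.6 V.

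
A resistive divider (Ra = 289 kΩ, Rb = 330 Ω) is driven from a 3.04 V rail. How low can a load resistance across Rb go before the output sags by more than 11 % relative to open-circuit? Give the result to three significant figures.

R_L(min) ≈ 2.67 kΩ

Output resistance R_th = Ra‖Rb = (289000 × 330)/289300 = 329.6 Ω.
The fractional drop is R_th/(R_th + R_L); requiring this ≤ 0.110 gives R_L ≥ R_th(1/0.110 − 1) = 329.6 × 8.091 = 2.67 kΩ.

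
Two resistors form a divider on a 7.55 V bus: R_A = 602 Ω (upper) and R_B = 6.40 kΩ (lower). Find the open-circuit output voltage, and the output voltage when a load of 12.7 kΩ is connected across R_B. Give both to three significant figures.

Unloaded: 6.90 V; loaded: 6.61 V

Open-circuit: V = 7.55 × 6400/(602 + 6400) = 6.90 V.
With the load, R_B becomes R_B‖R_L = 4255 Ω, so V = 7.55 × 4255/4857 = 6.61 V.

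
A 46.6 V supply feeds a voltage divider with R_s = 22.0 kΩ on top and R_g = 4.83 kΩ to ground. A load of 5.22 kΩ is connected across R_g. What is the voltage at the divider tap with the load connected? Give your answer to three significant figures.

V_out ≈ 4.77 V

The load sits in parallel with R_g: R_g‖R_L = (4.83 × 5.22) / (4.83 + 5.22) = 2.509 kΩ.
V_out = 46.6 × 2.509 / (22.0 + 2.509) = 46.6 × 2.509/24.51 = 4.77 V.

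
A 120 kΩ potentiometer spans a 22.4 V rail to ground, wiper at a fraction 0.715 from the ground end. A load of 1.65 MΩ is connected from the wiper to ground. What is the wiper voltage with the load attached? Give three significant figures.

V ≈ 15.8 V

The wiper splits the pot into (1−α)R = 34.20 kΩ above and αR = 85.80 kΩ below.
Lower section ‖ load = 81.56 kΩ.
V_wiper = 22.4 × 81.56/(34.20 + 81.56) = 15.8 V.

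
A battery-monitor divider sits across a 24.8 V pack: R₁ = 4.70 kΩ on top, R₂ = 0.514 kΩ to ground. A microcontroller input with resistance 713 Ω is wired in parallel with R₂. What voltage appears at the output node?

The load sits in parallel with R₂: R₂‖R_L = (514 × 713) / (514 + 713) = 298.7 Ω.
V_out = 24.8 × 298.7 / (4700 + 298.7) = 24.8 × 298.7/4999 = 1.48 V.

V_out ≈ 1.48 V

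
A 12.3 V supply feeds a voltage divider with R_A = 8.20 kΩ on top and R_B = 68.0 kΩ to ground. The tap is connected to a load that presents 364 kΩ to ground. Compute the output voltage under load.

The load sits in parallel with R_B: R_B‖R_L = (68.0 × 364) / (68.0 + 364) = 57.30 kΩ.
V_out = 12.3 × 57.30 / (8.20 + 57.30) = 12.3 × 57.30/65.50 = 10.8 V.

V_out ≈ 10.8 V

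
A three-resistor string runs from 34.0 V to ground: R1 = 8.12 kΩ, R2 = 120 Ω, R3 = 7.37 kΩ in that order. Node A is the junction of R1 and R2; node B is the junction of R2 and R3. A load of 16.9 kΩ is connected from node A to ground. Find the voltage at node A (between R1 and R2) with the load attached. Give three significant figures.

V ≈ 13.3 V

Below node A the series string R2+R3 = 7490 Ω sits in parallel with the 16900 Ω load: 5190 Ω.
V_A = 34.0 × 5190/(8120 + 5190) = 13.3 V.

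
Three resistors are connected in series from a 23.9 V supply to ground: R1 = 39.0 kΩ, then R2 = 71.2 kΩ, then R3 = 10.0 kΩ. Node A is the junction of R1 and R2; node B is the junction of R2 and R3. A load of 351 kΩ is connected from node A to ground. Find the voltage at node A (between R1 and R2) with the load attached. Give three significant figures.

V ≈ 15.0 V

Below node A the series string R2+R3 = 81.20 kΩ sits in parallel with the 351 kΩ load: 65.94 kΩ.
V_A = 23.9 × 65.94/(39.0 + 65.94) = 15.0 V.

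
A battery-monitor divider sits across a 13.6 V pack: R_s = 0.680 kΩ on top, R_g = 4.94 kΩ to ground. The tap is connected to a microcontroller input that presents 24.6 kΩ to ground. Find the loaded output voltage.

The load sits in parallel with R_g: R_g‖R_L = (4940 × 24600) / (4940 + 24600) = 4114 Ω.
V_out = 13.6 × 4114 / (680 + 4114) = 13.6 × 4114/4794 = 11.7 V.

V_out ≈ 11.7 V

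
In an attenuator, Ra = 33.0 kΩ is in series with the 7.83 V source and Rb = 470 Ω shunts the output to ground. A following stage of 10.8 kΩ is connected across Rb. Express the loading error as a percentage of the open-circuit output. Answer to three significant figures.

4.11 %

The divider's output (Thévenin) resistance is Ra‖Rb = 463.4 Ω.
Fractional drop under load = R_th/(R_th + R_L) = 463.4 / (463.4 + 10800) = 0.04114.
So the output falls by 4.11 %.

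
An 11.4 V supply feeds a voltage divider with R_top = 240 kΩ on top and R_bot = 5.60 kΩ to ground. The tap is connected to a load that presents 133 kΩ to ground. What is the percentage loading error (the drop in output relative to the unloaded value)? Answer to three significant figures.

The divider's output (Thévenin) resistance is R_top‖R_bot = 5.472 kΩ.
Fractional drop under load = R_th/(R_th + R_L) = 5.472 / (5.472 + 133) = 0.03952.
So the output falls by 3.95 %.

3.95 %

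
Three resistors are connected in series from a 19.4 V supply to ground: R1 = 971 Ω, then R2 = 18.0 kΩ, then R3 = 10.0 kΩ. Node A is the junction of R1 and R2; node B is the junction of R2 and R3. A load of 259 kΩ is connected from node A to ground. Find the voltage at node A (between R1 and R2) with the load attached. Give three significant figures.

Below node A the series string R2+R3 = 28000 Ω sits in parallel with the 259000 Ω load: 25270 Ω.
V_A = 19.4 × 25270/(971 + 25270) = 18.7 V.

V ≈ 18.7 V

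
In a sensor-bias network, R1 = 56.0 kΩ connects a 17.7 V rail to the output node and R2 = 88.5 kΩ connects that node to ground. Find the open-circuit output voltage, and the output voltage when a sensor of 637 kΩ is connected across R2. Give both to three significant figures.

Open-circuit: V = 17.7 × 88.5/(56.0 + 88.5) = 10.8 V.
With the load, R2 becomes R2‖R_L = 77.70 kΩ, so V = 17.7 × 77.70/133.7 = 10.3 V.

Unloaded: 10.8 V; loaded: 10.3 V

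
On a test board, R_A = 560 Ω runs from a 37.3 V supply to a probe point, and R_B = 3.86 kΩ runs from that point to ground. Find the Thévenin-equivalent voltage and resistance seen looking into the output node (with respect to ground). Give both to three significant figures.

V_th = 32.6 V, R_th = 489 Ω

V_th is the open-circuit tap voltage: 37.3 × 3860/(560 + 3860) = 32.6 V.
With the supply zeroed, R_A and R_B appear in parallel from the tap: R_th = R_A‖R_B = (560 × 3860)/4420 = 489 Ω.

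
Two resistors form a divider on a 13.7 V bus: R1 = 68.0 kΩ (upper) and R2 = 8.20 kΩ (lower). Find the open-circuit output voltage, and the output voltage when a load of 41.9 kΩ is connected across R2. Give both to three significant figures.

Open-circuit: V = 13.7 × 8.20/(68.0 + 8.20) = 1.47 V.
With the load, R2 becomes R2‖R_L = 6.858 kΩ, so V = 13.7 × 6.858/74.86 = 1.26 V.

Unloaded: 1.47 V; loaded: 1.26 V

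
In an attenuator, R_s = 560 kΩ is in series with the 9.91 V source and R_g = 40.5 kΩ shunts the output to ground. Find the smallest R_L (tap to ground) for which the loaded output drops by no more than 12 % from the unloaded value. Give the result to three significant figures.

Output resistance R_th = R_s‖R_g = (560 × 40.5)/600.5 = 37.77 kΩ.
The fractional drop is R_th/(R_th + R_L); requiring this ≤ 0.120 gives R_L ≥ R_th(1/0.120 − 1) = 37.77 × 7.333 = 277 kΩ.

R_L(min) ≈ 277 kΩ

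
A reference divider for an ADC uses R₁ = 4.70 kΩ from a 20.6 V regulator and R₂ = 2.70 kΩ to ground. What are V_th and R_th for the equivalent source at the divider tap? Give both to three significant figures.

V_th = 7.52 V, R_th = 1.71 kΩ

V_th is the open-circuit tap voltage: 20.6 × 2.70/(4.70 + 2.70) = 7.52 V.
With the supply zeroed, R₁ and R₂ appear in parallel from the tap: R_th = R₁‖R₂ = (4.70 × 2.70)/7.400 = 1.71 kΩ.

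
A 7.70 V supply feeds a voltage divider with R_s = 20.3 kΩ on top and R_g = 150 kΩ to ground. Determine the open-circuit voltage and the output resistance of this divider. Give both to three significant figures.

V_th is the open-circuit tap voltage: 7.70 × 150/(20.3 + 150) = 6.78 V.
With the supply zeroed, R_s and R_g appear in parallel from the tap: R_th = R_s‖R_g = (20.3 × 150)/170.3 = 17.9 kΩ.

V_th = 6.78 V, R_th = 17.9 kΩ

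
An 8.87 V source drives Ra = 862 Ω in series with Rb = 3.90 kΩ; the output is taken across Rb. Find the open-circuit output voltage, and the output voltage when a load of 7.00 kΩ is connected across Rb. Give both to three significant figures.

Unloaded: 7.26 V; loaded: 6.60 V

Open-circuit: V = 8.87 × 3900/(862 + 3900) = 7.26 V.
With the load, Rb becomes Rb‖R_L = 2505 Ω, so V = 8.87 × 2505/3367 = 6.60 V.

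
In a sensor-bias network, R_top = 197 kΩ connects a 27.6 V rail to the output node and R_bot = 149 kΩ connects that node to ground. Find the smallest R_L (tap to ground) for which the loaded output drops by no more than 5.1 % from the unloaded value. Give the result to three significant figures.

Output resistance R_th = R_top‖R_bot = (197 × 149)/346.0 = 84.84 kΩ.
The fractional drop is R_th/(R_th + R_L); requiring this ≤ 0.0510 gives R_L ≥ R_th(1/0.0510 − 1) = 84.84 × 18.61 = 1.58 MΩ.

R_L(min) ≈ 1.58 MΩ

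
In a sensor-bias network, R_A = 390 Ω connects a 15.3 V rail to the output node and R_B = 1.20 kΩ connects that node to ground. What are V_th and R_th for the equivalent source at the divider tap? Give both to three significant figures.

V_th is the open-circuit tap voltage: 15.3 × 1200/(390 + 1200) = 11.5 V.
With the supply zeroed, R_A and R_B appear in parallel from the tap: R_th = R_A‖R_B = (390 × 1200)/1590 = 294 Ω.

V_th = 11.5 V, R_th = 294 Ω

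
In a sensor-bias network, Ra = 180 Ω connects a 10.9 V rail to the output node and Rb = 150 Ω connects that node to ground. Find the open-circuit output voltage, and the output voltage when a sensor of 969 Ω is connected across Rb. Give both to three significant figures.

Unloaded: 4.95 V; loaded: 4.57 V

Open-circuit: V = 10.9 × 150/(180 + 150) = 4.95 V.
With the load, Rb becomes Rb‖R_L = 129.9 Ω, so V = 10.9 × 129.9/309.9 = 4.57 V.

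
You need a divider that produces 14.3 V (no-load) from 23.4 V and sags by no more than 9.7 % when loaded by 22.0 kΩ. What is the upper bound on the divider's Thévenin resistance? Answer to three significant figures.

R_th ≤ 2.36 kΩ

Loading drop = R_th/(R_th + R_L) ≤ 0.0970, so R_th ≤ R_L · ε/(1−ε) = 22.0 kΩ × 0.0970/0.9030 = 2.36 kΩ.
(Any R1, R2 with R2/(R1+R2) = 0.611 and R1‖R2 ≤ 2.36 kΩ will meet the spec.)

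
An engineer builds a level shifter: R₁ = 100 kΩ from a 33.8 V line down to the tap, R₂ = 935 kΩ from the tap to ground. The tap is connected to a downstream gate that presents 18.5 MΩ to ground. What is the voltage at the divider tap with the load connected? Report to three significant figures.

V_out ≈ 30.4 V

The load sits in parallel with R₂: R₂‖R_L = (935 × 18500) / (935 + 18500) = 890.0 kΩ.
V_out = 33.8 × 890.0 / (100 + 890.0) = 33.8 × 890.0/990.0 = 30.4 V.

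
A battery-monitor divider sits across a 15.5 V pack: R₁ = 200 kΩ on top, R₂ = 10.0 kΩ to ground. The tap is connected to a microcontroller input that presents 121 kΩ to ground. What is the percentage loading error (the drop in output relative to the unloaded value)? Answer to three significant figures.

7.30 %

The divider's output (Thévenin) resistance is R₁‖R₂ = 9.524 kΩ.
Fractional drop under load = R_th/(R_th + R_L) = 9.524 / (9.524 + 121) = 0.07297.
So the output falls by 7.30 %.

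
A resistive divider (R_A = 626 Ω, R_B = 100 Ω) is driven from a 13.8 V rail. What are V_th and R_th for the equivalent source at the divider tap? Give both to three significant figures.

V_th = 1.90 V, R_th = 86.2 Ω

V_th is the open-circuit tap voltage: 13.8 × 100/(626 + 100) = 1.90 V.
With the supply zeroed, R_A and R_B appear in parallel from the tap: R_th = R_A‖R_B = (626 × 100)/726.0 = 86.2 Ω.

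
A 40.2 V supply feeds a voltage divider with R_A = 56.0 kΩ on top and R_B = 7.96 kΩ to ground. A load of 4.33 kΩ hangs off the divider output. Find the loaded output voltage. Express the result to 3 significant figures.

V_out ≈ 1.92 V

The load sits in parallel with R_B: R_B‖R_L = (7.96 × 4.33) / (7.96 + 4.33) = 2.804 kΩ.
V_out = 40.2 × 2.804 / (56.0 + 2.804) = 40.2 × 2.804/58.80 = 1.92 V.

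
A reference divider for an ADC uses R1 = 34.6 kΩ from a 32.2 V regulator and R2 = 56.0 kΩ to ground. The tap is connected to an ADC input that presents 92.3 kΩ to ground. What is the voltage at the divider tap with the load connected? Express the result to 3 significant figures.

V_out ≈ 16.2 V

The load sits in parallel with R2: R2‖R_L = (56.0 × 92.3) / (56.0 + 92.3) = 34.85 kΩ.
V_out = 32.2 × 34.85 / (34.6 + 34.85) = 32.2 × 34.85/69.45 = 16.2 V.
(Unloaded it would have been 19.9 V.)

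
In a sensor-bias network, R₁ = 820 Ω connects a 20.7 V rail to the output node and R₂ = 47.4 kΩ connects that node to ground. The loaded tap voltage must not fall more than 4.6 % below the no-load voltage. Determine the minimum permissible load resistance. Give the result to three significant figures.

R_L(min) ≈ 16.7 kΩ

Output resistance R_th = R₁‖R₂ = (820 × 47400)/48220 = 806.1 Ω.
The fractional drop is R_th/(R_th + R_L); requiring this ≤ 0.0460 gives R_L ≥ R_th(1/0.0460 − 1) = 806.1 × 20.74 = 16.7 kΩ.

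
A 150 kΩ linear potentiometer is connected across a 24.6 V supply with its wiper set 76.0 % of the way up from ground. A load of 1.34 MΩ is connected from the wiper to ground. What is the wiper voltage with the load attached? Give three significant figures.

V ≈ 18.3 V

The wiper splits the pot into (1−α)R = 36.00 kΩ above and αR = 114.0 kΩ below.
Lower section ‖ load = 105.1 kΩ.
V_wiper = 24.6 × 105.1/(36.00 + 105.1) = 18.3 V.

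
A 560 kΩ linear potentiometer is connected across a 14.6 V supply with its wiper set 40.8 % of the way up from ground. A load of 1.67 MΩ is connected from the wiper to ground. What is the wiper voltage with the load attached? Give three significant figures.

The wiper splits the pot into (1−α)R = 331.5 kΩ above and αR = 228.5 kΩ below.
Lower section ‖ load = 201.0 kΩ.
V_wiper = 14.6 × 201.0/(331.5 + 201.0) = 5.51 V.

V ≈ 5.51 V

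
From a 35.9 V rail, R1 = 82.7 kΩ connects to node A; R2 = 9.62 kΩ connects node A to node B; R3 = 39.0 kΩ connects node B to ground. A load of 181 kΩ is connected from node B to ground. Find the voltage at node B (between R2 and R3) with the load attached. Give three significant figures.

V ≈ 9.26 V

At node B, R3 is in parallel with the load: R3‖R_L = 32.09 kΩ.
Below node A the resistance is R2 + (R3‖R_L) = 41.71 kΩ, so V_A = 35.9 × 41.71/124.4 = 12.04 V.
Then V_B = V_A × (R3‖R_L)/(R2 + R3‖R_L) = 12.04 × 32.09/41.71 = 9.26 V.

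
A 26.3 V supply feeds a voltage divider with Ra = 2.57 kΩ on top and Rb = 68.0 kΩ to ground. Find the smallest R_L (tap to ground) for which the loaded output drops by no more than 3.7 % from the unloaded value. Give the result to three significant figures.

R_L(min) ≈ 64.5 kΩ

Output resistance R_th = Ra‖Rb = (2.57 × 68.0)/70.57 = 2.476 kΩ.
The fractional drop is R_th/(R_th + R_L); requiring this ≤ 0.0370 gives R_L ≥ R_th(1/0.0370 − 1) = 2.476 × 26.03 = 64.5 kΩ.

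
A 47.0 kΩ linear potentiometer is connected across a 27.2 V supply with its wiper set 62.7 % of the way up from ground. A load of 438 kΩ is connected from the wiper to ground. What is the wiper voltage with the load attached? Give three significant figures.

V ≈ 16.6 V

The wiper splits the pot into (1−α)R = 17.53 kΩ above and αR = 29.47 kΩ below.
Lower section ‖ load = 27.61 kΩ.
V_wiper = 27.2 × 27.61/(17.53 + 27.61) = 16.6 V.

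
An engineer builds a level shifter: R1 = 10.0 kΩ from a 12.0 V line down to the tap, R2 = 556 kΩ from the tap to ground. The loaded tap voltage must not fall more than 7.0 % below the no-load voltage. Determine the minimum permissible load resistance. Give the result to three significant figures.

R_L(min) ≈ 131 kΩ

Output resistance R_th = R1‖R2 = (10.0 × 556)/566.0 = 9.823 kΩ.
The fractional drop is R_th/(R_th + R_L); requiring this ≤ 0.0700 gives R_L ≥ R_th(1/0.0700 − 1) = 9.823 × 13.29 = 131 kΩ.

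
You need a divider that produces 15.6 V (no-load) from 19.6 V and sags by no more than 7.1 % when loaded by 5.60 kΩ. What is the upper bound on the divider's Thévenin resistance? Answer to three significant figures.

R_th ≤ 428 Ω

Loading drop = R_th/(R_th + R_L) ≤ 0.0710, so R_th ≤ R_L · ε/(1−ε) = 5.60 kΩ × 0.0710/0.9290 = 428 Ω.
(Any R1, R2 with R2/(R1+R2) = 0.796 and R1‖R2 ≤ 428 Ω will meet the spec.)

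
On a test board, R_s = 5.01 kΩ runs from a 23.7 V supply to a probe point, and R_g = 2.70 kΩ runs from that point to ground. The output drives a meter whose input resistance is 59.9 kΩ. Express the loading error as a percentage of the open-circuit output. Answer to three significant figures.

The divider's output (Thévenin) resistance is R_s‖R_g = 1.754 kΩ.
Fractional drop under load = R_th/(R_th + R_L) = 1.754 / (1.754 + 59.9) = 0.02846.
So the output falls by 2.85 %.

2.85 %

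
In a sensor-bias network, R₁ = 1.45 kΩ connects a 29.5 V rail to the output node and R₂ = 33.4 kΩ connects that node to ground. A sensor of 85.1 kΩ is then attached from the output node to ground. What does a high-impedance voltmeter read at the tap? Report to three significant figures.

V_out ≈ 27.8 V

The load sits in parallel with R₂: R₂‖R_L = (33.4 × 85.1) / (33.4 + 85.1) = 23.99 kΩ.
V_out = 29.5 × 23.99 / (1.45 + 23.99) = 29.5 × 23.99/25.44 = 27.8 V.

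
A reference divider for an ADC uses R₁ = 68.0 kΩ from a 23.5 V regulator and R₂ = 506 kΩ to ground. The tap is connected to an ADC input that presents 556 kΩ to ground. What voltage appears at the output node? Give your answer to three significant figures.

The load sits in parallel with R₂: R₂‖R_L = (506 × 556) / (506 + 556) = 264.9 kΩ.
V_out = 23.5 × 264.9 / (68.0 + 264.9) = 23.5 × 264.9/332.9 = 18.7 V.
(Unloaded it would have been 20.7 V.)

V_out ≈ 18.7 V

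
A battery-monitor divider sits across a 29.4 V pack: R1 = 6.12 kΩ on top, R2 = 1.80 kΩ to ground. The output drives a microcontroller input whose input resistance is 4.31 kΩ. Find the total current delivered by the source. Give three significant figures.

I ≈ 3.98 mA

R2‖R_L = 1.270 kΩ, so the source sees R1 + R2‖R_L = 7.390 kΩ.
I = 29.4 V / 7.390 kΩ = 3.98 mA.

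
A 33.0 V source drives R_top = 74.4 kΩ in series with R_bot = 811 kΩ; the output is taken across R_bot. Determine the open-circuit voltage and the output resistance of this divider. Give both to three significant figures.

V_th is the open-circuit tap voltage: 33.0 × 811/(74.4 + 811) = 30.2 V.
With the supply zeroed, R_top and R_bot appear in parallel from the tap: R_th = R_top‖R_bot = (74.4 × 811)/885.4 = 68.1 kΩ.

V_th = 30.2 V, R_th = 68.1 kΩ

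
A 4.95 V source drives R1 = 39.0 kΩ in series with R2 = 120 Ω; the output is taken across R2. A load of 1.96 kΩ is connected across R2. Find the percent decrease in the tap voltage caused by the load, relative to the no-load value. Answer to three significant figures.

5.75 %

The divider's output (Thévenin) resistance is R1‖R2 = 119.6 Ω.
Fractional drop under load = R_th/(R_th + R_L) = 119.6 / (119.6 + 1960) = 0.05753.
So the output falls by 5.75 %.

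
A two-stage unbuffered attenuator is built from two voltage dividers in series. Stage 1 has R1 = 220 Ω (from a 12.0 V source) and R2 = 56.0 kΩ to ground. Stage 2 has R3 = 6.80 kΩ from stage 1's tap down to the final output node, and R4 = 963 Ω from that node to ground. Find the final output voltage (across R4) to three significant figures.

V_out ≈ 1.44 V

Stage 2 presents R3+R4 = 7763 Ω as a load on stage 1's tap.
Stage 1's lower leg becomes R2‖(R3+R4) = 6818 Ω, so V_mid = 12.0 × 6818/7038 = 11.62 V.
Stage 2 is itself unloaded: V_out = V_mid × R4/(R3+R4) = 11.62 × 963/7763 = 1.44 V.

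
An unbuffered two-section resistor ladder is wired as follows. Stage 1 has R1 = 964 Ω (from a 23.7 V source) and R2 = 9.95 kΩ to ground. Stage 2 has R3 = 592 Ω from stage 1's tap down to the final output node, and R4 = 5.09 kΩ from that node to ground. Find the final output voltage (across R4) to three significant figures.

V_out ≈ 16.8 V

Stage 2 presents R3+R4 = 5682 Ω as a load on stage 1's tap.
Stage 1's lower leg becomes R2‖(R3+R4) = 3617 Ω, so V_mid = 23.7 × 3617/4581 = 18.71 V.
Stage 2 is itself unloaded: V_out = V_mid × R4/(R3+R4) = 18.71 × 5090/5682 = 16.8 V.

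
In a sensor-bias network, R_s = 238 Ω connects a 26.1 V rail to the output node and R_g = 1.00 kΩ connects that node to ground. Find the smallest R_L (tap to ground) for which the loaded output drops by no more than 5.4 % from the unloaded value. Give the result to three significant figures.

R_L(min) ≈ 3.37 kΩ

Output resistance R_th = R_s‖R_g = (238 × 1000)/1238 = 192.2 Ω.
The fractional drop is R_th/(R_th + R_L); requiring this ≤ 0.0540 gives R_L ≥ R_th(1/0.0540 − 1) = 192.2 × 17.52 = 3.37 kΩ.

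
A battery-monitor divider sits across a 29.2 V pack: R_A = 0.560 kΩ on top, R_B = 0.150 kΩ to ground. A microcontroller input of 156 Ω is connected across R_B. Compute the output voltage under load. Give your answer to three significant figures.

The load sits in parallel with R_B: R_B‖R_L = (150 × 156) / (150 + 156) = 76.47 Ω.
V_out = 29.2 × 76.47 / (560 + 76.47) = 29.2 × 76.47/636.5 = 3.51 V.

V_out ≈ 3.51 V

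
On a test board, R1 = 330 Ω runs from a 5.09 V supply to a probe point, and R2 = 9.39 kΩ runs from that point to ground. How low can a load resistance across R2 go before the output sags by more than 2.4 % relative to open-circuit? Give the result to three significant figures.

Output resistance R_th = R1‖R2 = (330 × 9390)/9720 = 318.8 Ω.
The fractional drop is R_th/(R_th + R_L); requiring this ≤ 0.0240 gives R_L ≥ R_th(1/0.0240 − 1) = 318.8 × 40.67 = 13.0 kΩ.

R_L(min) ≈ 13.0 kΩ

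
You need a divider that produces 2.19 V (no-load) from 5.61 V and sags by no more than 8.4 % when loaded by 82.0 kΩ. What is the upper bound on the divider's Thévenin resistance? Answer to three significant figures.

Loading drop = R_th/(R_th + R_L) ≤ 0.0840, so R_th ≤ R_L · ε/(1−ε) = 82.0 kΩ × 0.0840/0.9160 = 7.52 kΩ.
(Any R1, R2 with R2/(R1+R2) = 0.390 and R1‖R2 ≤ 7.52 kΩ will meet the spec.)

R_th ≤ 7.52 kΩ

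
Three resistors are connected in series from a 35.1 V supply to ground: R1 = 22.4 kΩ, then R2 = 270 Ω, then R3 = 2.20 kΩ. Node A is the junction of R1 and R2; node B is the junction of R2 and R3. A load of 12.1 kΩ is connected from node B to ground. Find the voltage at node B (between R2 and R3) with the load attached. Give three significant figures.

V ≈ 2.66 V

At node B, R3 is in parallel with the load: R3‖R_L = 1862 Ω.
Below node A the resistance is R2 + (R3‖R_L) = 2132 Ω, so V_A = 35.1 × 2132/24530 = 3.050 V.
Then V_B = V_A × (R3‖R_L)/(R2 + R3‖R_L) = 3.050 × 1862/2132 = 2.66 V.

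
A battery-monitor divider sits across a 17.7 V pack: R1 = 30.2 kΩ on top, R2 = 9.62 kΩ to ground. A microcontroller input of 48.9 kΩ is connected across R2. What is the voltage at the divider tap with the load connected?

V_out ≈ 3.72 V

The load sits in parallel with R2: R2‖R_L = (9.62 × 48.9) / (9.62 + 48.9) = 8.039 kΩ.
V_out = 17.7 × 8.039 / (30.2 + 8.039) = 17.7 × 8.039/38.24 = 3.72 V.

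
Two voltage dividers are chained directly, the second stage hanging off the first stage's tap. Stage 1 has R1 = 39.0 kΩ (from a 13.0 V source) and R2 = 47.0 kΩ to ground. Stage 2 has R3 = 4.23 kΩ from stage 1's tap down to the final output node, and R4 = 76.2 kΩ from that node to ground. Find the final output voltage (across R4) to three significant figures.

Stage 2 presents R3+R4 = 80.43 kΩ as a load on stage 1's tap.
Stage 1's lower leg becomes R2‖(R3+R4) = 29.66 kΩ, so V_mid = 13.0 × 29.66/68.66 = 5.616 V.
Stage 2 is itself unloaded: V_out = V_mid × R4/(R3+R4) = 5.616 × 76.2/80.43 = 5.32 V.

V_out ≈ 5.32 V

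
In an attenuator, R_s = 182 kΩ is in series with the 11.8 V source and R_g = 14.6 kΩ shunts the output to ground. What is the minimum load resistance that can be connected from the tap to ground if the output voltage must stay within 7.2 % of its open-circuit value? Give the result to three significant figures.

Output resistance R_th = R_s‖R_g = (182 × 14.6)/196.6 = 13.52 kΩ.
The fractional drop is R_th/(R_th + R_L); requiring this ≤ 0.0720 gives R_L ≥ R_th(1/0.0720 − 1) = 13.52 × 12.89 = 174 kΩ.

R_L(min) ≈ 174 kΩ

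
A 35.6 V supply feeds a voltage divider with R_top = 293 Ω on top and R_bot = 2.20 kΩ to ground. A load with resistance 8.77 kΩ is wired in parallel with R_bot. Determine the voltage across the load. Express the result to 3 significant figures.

V_out ≈ 30.5 V

The load sits in parallel with R_bot: R_bot‖R_L = (2200 × 8770) / (2200 + 8770) = 1759 Ω.
V_out = 35.6 × 1759 / (293 + 1759) = 35.6 × 1759/2052 = 30.5 V.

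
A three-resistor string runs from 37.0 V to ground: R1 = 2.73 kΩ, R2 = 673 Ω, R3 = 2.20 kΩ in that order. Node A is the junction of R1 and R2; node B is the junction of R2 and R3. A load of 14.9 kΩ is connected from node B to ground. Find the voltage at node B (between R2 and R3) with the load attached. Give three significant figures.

At node B, R3 is in parallel with the load: R3‖R_L = 1917 Ω.
Below node A the resistance is R2 + (R3‖R_L) = 2590 Ω, so V_A = 37.0 × 2590/5320 = 18.01 V.
Then V_B = V_A × (R3‖R_L)/(R2 + R3‖R_L) = 18.01 × 1917/2590 = 13.3 V.

V ≈ 13.3 V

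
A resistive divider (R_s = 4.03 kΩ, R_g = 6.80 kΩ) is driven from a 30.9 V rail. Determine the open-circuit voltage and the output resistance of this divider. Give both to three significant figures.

V_th is the open-circuit tap voltage: 30.9 × 6.80/(4.03 + 6.80) = 19.4 V.
With the supply zeroed, R_s and R_g appear in parallel from the tap: R_th = R_s‖R_g = (4.03 × 6.80)/10.83 = 2.53 kΩ.

V_th = 19.4 V, R_th = 2.53 kΩ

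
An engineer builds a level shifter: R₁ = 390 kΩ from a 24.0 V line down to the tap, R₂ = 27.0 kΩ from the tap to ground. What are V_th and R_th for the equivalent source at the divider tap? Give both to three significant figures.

V_th is the open-circuit tap voltage: 24.0 × 27.0/(390 + 27.0) = 1.55 V.
With the supply zeroed, R₁ and R₂ appear in parallel from the tap: R_th = R₁‖R₂ = (390 × 27.0)/417.0 = 25.3 kΩ.

V_th = 1.55 V, R_th = 25.3 kΩ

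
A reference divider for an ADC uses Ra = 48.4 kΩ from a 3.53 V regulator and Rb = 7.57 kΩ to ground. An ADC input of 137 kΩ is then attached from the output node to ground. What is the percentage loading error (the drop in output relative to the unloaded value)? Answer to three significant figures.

4.56 %

The divider's output (Thévenin) resistance is Ra‖Rb = 6.546 kΩ.
Fractional drop under load = R_th/(R_th + R_L) = 6.546 / (6.546 + 137) = 0.04560.
So the output falls by 4.56 %.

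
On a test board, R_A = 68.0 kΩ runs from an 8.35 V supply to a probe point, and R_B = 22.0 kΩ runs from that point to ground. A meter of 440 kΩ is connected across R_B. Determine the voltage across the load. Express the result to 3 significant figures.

V_out ≈ 1.97 V

The load sits in parallel with R_B: R_B‖R_L = (22.0 × 440) / (22.0 + 440) = 20.95 kΩ.
V_out = 8.35 × 20.95 / (68.0 + 20.95) = 8.35 × 20.95/88.95 = 1.97 V.
(Unloaded it would have been 2.04 V.)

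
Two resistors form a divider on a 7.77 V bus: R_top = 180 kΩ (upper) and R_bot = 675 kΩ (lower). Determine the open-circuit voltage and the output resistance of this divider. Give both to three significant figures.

V_th is the open-circuit tap voltage: 7.77 × 675/(180 + 675) = 6.13 V.
With the supply zeroed, R_top and R_bot appear in parallel from the tap: R_th = R_top‖R_bot = (180 × 675)/855.0 = 142 kΩ.

V_th = 6.13 V, R_th = 142 kΩ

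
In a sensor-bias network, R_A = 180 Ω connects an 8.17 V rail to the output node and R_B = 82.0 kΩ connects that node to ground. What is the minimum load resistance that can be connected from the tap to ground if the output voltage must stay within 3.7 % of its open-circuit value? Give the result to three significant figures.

Output resistance R_th = R_A‖R_B = (180 × 82000)/82180 = 179.6 Ω.
The fractional drop is R_th/(R_th + R_L); requiring this ≤ 0.0370 gives R_L ≥ R_th(1/0.0370 − 1) = 179.6 × 26.03 = 4.67 kΩ.

R_L(min) ≈ 4.67 kΩ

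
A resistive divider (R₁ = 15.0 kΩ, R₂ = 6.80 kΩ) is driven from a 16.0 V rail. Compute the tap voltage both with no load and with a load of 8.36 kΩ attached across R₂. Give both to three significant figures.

Unloaded: 4.99 V; loaded: 3.20 V

Open-circuit: V = 16.0 × 6.80/(15.0 + 6.80) = 4.99 V.
With the load, R₂ becomes R₂‖R_L = 3.750 kΩ, so V = 16.0 × 3.750/18.75 = 3.20 V.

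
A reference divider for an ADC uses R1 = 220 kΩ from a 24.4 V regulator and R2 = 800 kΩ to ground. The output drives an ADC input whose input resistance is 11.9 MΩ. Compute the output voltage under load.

The load sits in parallel with R2: R2‖R_L = (800 × 11900) / (800 + 11900) = 749.6 kΩ.
V_out = 24.4 × 749.6 / (220 + 749.6) = 24.4 × 749.6/969.6 = 18.9 V.

V_out ≈ 18.9 V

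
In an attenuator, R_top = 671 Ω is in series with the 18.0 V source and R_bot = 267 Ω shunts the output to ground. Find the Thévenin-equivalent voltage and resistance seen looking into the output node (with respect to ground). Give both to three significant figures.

V_th = 5.12 V, R_th = 191 Ω

V_th is the open-circuit tap voltage: 18.0 × 267/(671 + 267) = 5.12 V.
With the supply zeroed, R_top and R_bot appear in parallel from the tap: R_th = R_top‖R_bot = (671 × 267)/938.0 = 191 Ω.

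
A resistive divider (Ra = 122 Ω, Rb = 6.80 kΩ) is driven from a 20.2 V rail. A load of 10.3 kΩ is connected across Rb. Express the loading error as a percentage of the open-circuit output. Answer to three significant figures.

1.15 %

The divider's output (Thévenin) resistance is Ra‖Rb = 119.8 Ω.
Fractional drop under load = R_th/(R_th + R_L) = 119.8 / (119.8 + 10300) = 0.01150.
So the output falls by 1.15 %.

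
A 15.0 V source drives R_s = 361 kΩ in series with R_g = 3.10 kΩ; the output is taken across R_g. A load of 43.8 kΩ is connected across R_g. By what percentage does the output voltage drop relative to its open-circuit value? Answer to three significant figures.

6.56 %

The divider's output (Thévenin) resistance is R_s‖R_g = 3.074 kΩ.
Fractional drop under load = R_th/(R_th + R_L) = 3.074 / (3.074 + 43.8) = 0.06557.
So the output falls by 6.56 %.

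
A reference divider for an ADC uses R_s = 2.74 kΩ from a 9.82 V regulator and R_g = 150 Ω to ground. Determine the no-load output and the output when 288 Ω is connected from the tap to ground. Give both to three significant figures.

Open-circuit: V = 9.82 × 150/(2740 + 150) = 0.510 V.
With the load, R_g becomes R_g‖R_L = 98.63 Ω, so V = 9.82 × 98.63/2839 = 0.341 V.

Unloaded: 0.510 V; loaded: 0.341 V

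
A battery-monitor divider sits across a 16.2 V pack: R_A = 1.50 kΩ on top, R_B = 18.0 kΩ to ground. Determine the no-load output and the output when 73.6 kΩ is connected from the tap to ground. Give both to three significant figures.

Open-circuit: V = 16.2 × 18.0/(1.50 + 18.0) = 15.0 V.
With the load, R_B becomes R_B‖R_L = 14.46 kΩ, so V = 16.2 × 14.46/15.96 = 14.7 V.

Unloaded: 15.0 V; loaded: 14.7 V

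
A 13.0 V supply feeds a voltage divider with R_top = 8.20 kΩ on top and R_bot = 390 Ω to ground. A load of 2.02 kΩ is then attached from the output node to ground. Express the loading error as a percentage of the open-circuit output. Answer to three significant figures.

Unloaded V = 13.0 × 390/8590 = 0.5902 V.
Loaded: R_bot‖R_L = 326.9 Ω, giving V = 13.0 × 326.9/8527 = 0.4984 V.
Drop = (0.5902 − 0.4984) / 0.5902 = 15.6 %.

15.6 %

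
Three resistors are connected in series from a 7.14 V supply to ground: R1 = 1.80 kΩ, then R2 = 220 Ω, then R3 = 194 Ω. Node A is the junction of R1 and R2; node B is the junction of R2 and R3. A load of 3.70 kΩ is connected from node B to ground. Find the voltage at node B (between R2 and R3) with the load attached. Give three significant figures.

At node B, R3 is in parallel with the load: R3‖R_L = 184.3 Ω.
Below node A the resistance is R2 + (R3‖R_L) = 404.3 Ω, so V_A = 7.14 × 404.3/2204 = 1.310 V.
Then V_B = V_A × (R3‖R_L)/(R2 + R3‖R_L) = 1.310 × 184.3/404.3 = 0.597 V.

V ≈ 0.597 V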